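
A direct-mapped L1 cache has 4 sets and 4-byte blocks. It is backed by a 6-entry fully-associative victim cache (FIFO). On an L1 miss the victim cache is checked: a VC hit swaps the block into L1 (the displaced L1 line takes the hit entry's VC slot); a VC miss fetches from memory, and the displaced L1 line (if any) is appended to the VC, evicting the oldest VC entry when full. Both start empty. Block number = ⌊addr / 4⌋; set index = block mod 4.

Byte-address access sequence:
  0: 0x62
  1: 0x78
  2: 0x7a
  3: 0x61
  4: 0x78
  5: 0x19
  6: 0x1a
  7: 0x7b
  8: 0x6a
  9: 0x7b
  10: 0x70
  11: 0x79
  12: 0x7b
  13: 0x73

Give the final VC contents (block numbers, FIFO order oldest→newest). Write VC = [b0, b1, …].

VC = [6, 26, 24]

#0 0x62→b24/s0 MISS; vc=[]
#1 0x78→b30/s2 MISS; vc=[]
#2 0x7a→b30/s2 L1-HIT; vc=[]
#3 0x61→b24/s0 L1-HIT; vc=[]
#4 0x78→b30/s2 L1-HIT; vc=[]
#5 0x19→b6/s2 MISS; vc=[30]
#6 0x1a→b6/s2 L1-HIT; vc=[30]
#7 0x7b→b30/s2 VC-HIT; vc=[6]
#8 0x6a→b26/s2 MISS; vc=[6,30]
#9 0x7b→b30/s2 VC-HIT; vc=[6,26]
#10 0x70→b28/s0 MISS; vc=[6,26,24]
#11 0x79→b30/s2 L1-HIT; vc=[6,26,24]
#12 0x7b→b30/s2 L1-HIT; vc=[6,26,24]
#13 0x73→b28/s0 L1-HIT; vc=[6,26,24]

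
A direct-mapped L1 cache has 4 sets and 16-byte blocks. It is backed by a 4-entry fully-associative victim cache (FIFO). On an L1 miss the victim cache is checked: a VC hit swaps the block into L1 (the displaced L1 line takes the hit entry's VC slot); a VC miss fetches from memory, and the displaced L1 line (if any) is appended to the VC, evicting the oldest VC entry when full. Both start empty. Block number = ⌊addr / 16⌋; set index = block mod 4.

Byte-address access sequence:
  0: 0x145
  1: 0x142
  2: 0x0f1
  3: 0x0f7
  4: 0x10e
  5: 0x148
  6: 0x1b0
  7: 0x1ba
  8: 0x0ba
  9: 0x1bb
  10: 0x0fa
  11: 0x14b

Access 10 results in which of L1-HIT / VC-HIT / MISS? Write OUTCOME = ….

OUTCOME = VC-HIT

0: 0x145 (blk 20, set 0) → MISS  vc=[]
1: 0x142 (blk 20, set 0) → L1-HIT  vc=[]
2: 0xf1 (blk 15, set 3) → MISS  vc=[]
3: 0xf7 (blk 15, set 3) → L1-HIT  vc=[]
4: 0x10e (blk 16, set 0) → MISS  vc=[20]
5: 0x148 (blk 20, set 0) → VC-HIT  vc=[16]
6: 0x1b0 (blk 27, set 3) → MISS  vc=[16, 15]
7: 0x1ba (blk 27, set 3) → L1-HIT  vc=[16, 15]
8: 0xba (blk 11, set 3) → MISS  vc=[16, 15, 27]
9: 0x1bb (blk 27, set 3) → VC-HIT  vc=[16, 15, 11]
10: 0xfa (blk 15, set 3) → VC-HIT  vc=[16, 27, 11]
11: 0x14b (blk 20, set 0) → L1-HIT  vc=[16, 27, 11]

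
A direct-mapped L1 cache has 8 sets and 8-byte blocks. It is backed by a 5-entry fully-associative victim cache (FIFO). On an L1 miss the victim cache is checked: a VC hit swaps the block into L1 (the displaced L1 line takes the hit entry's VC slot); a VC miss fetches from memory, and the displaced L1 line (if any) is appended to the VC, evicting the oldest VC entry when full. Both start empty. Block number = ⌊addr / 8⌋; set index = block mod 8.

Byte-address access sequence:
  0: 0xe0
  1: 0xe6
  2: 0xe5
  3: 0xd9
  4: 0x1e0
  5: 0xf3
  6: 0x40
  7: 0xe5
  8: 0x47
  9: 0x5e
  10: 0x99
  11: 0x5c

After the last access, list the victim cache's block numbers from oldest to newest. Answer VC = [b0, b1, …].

VC = [60, 27, 19]

0: 0xe0 (blk 28, set 4) → MISS  vc=[]
1: 0xe6 (blk 28, set 4) → L1-HIT  vc=[]
2: 0xe5 (blk 28, set 4) → L1-HIT  vc=[]
3: 0xd9 (blk 27, set 3) → MISS  vc=[]
4: 0x1e0 (blk 60, set 4) → MISS  vc=[28]
5: 0xf3 (blk 30, set 6) → MISS  vc=[28]
6: 0x40 (blk 8, set 0) → MISS  vc=[28]
7: 0xe5 (blk 28, set 4) → VC-HIT  vc=[60]
8: 0x47 (blk 8, set 0) → L1-HIT  vc=[60]
9: 0x5e (blk 11, set 3) → MISS  vc=[60, 27]
10: 0x99 (blk 19, set 3) → MISS  vc=[60, 27, 11]
11: 0x5c (blk 11, set 3) → VC-HIT  vc=[60, 27, 19]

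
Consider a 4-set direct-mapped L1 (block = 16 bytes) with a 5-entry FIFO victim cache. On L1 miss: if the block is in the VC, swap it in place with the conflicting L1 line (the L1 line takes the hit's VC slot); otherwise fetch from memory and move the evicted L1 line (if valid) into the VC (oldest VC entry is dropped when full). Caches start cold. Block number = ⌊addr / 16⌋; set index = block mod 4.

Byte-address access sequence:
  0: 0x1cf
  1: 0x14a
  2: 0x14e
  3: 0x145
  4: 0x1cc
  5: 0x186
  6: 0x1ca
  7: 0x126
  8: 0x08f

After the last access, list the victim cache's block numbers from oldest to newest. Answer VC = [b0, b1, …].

#0 0x1cf→b28/s0 MISS; vc=[]
#1 0x14a→b20/s0 MISS; vc=[28]
#2 0x14e→b20/s0 L1-HIT; vc=[28]
#3 0x145→b20/s0 L1-HIT; vc=[28]
#4 0x1cc→b28/s0 VC-HIT; vc=[20]
#5 0x186→b24/s0 MISS; vc=[20,28]
#6 0x1ca→b28/s0 VC-HIT; vc=[20,24]
#7 0x126→b18/s2 MISS; vc=[20,24]
#8 0x8f→b8/s0 MISS; vc=[20,24,28]

VC = [20, 24, 28]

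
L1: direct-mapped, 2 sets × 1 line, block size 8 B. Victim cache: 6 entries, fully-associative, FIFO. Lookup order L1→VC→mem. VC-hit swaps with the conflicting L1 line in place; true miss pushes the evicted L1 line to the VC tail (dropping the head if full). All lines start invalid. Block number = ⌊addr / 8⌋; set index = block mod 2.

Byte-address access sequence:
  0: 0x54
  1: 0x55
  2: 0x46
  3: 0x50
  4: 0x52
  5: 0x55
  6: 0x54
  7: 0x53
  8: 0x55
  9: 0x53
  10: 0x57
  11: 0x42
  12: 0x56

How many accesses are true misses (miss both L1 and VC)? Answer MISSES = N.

#0 0x54→b10/s0 MISS; vc=[]
#1 0x55→b10/s0 L1-HIT; vc=[]
#2 0x46→b8/s0 MISS; vc=[10]
#3 0x50→b10/s0 VC-HIT; vc=[8]
#4 0x52→b10/s0 L1-HIT; vc=[8]
#5 0x55→b10/s0 L1-HIT; vc=[8]
#6 0x54→b10/s0 L1-HIT; vc=[8]
#7 0x53→b10/s0 L1-HIT; vc=[8]
#8 0x55→b10/s0 L1-HIT; vc=[8]
#9 0x53→b10/s0 L1-HIT; vc=[8]
#10 0x57→b10/s0 L1-HIT; vc=[8]
#11 0x42→b8/s0 VC-HIT; vc=[10]
#12 0x56→b10/s0 VC-HIT; vc=[8]

MISSES = 2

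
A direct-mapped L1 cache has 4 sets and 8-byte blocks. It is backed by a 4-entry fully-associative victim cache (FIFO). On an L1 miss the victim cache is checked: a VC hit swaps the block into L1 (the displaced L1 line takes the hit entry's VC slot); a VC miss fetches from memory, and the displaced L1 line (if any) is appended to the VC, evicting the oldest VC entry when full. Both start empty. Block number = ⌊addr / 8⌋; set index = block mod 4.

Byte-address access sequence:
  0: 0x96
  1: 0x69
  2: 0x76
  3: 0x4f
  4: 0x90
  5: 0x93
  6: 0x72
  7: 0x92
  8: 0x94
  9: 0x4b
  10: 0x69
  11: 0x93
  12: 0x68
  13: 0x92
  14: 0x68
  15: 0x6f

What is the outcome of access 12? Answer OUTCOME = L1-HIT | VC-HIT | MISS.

0: 0x96 (blk 18, set 2) → MISS  vc=[]
1: 0x69 (blk 13, set 1) → MISS  vc=[]
2: 0x76 (blk 14, set 2) → MISS  vc=[18]
3: 0x4f (blk 9, set 1) → MISS  vc=[18, 13]
4: 0x90 (blk 18, set 2) → VC-HIT  vc=[14, 13]
5: 0x93 (blk 18, set 2) → L1-HIT  vc=[14, 13]
6: 0x72 (blk 14, set 2) → VC-HIT  vc=[18, 13]
7: 0x92 (blk 18, set 2) → VC-HIT  vc=[14, 13]
8: 0x94 (blk 18, set 2) → L1-HIT  vc=[14, 13]
9: 0x4b (blk 9, set 1) → L1-HIT  vc=[14, 13]
10: 0x69 (blk 13, set 1) → VC-HIT  vc=[14, 9]
11: 0x93 (blk 18, set 2) → L1-HIT  vc=[14, 9]
12: 0x68 (blk 13, set 1) → L1-HIT  vc=[14, 9]
13: 0x92 (blk 18, set 2) → L1-HIT  vc=[14, 9]
14: 0x68 (blk 13, set 1) → L1-HIT  vc=[14, 9]
15: 0x6f (blk 13, set 1) → L1-HIT  vc=[14, 9]

OUTCOME = L1-HIT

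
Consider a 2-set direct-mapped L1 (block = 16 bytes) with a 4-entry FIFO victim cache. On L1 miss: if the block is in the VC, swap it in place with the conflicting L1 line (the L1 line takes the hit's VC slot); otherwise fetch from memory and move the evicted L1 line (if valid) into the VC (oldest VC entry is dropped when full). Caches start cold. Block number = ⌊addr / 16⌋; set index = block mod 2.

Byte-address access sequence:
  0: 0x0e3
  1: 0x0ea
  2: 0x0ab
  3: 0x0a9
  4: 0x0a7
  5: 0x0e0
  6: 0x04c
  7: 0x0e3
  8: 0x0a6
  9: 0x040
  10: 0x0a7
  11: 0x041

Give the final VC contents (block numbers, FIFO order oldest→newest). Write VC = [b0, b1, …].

VC = [14, 10]

0: 0xe3 (blk 14, set 0) → MISS  vc=[]
1: 0xea (blk 14, set 0) → L1-HIT  vc=[]
2: 0xab (blk 10, set 0) → MISS  vc=[14]
3: 0xa9 (blk 10, set 0) → L1-HIT  vc=[14]
4: 0xa7 (blk 10, set 0) → L1-HIT  vc=[14]
5: 0xe0 (blk 14, set 0) → VC-HIT  vc=[10]
6: 0x4c (blk 4, set 0) → MISS  vc=[10, 14]
7: 0xe3 (blk 14, set 0) → VC-HIT  vc=[10, 4]
8: 0xa6 (blk 10, set 0) → VC-HIT  vc=[14, 4]
9: 0x40 (blk 4, set 0) → VC-HIT  vc=[14, 10]
10: 0xa7 (blk 10, set 0) → VC-HIT  vc=[14, 4]
11: 0x41 (blk 4, set 0) → VC-HIT  vc=[14, 10]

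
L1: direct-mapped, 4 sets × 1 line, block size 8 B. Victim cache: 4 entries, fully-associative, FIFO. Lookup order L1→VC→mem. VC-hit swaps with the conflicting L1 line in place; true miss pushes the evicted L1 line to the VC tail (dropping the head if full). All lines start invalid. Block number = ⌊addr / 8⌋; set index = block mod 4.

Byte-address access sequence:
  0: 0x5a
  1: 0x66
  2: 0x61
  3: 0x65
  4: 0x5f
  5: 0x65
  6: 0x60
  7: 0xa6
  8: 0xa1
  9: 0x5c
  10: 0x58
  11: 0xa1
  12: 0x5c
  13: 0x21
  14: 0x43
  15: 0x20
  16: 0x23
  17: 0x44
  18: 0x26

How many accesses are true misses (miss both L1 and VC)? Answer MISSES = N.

MISSES = 5

  [0] addr=0x5a blk=11 s=3: MISS | VC []
  [1] addr=0x66 blk=12 s=0: MISS | VC []
  [2] addr=0x61 blk=12 s=0: L1-HIT | VC []
  [3] addr=0x65 blk=12 s=0: L1-HIT | VC []
  [4] addr=0x5f blk=11 s=3: L1-HIT | VC []
  [5] addr=0x65 blk=12 s=0: L1-HIT | VC []
  [6] addr=0x60 blk=12 s=0: L1-HIT | VC []
  [7] addr=0xa6 blk=20 s=0: MISS | VC [12]
  [8] addr=0xa1 blk=20 s=0: L1-HIT | VC [12]
  [9] addr=0x5c blk=11 s=3: L1-HIT | VC [12]
  [10] addr=0x58 blk=11 s=3: L1-HIT | VC [12]
  [11] addr=0xa1 blk=20 s=0: L1-HIT | VC [12]
  [12] addr=0x5c blk=11 s=3: L1-HIT | VC [12]
  [13] addr=0x21 blk=4 s=0: MISS | VC [12, 20]
  [14] addr=0x43 blk=8 s=0: MISS | VC [12, 20, 4]
  [15] addr=0x20 blk=4 s=0: VC-HIT | VC [12, 20, 8]
  [16] addr=0x23 blk=4 s=0: L1-HIT | VC [12, 20, 8]
  [17] addr=0x44 blk=8 s=0: VC-HIT | VC [12, 20, 4]
  [18] addr=0x26 blk=4 s=0: VC-HIT | VC [12, 20, 8]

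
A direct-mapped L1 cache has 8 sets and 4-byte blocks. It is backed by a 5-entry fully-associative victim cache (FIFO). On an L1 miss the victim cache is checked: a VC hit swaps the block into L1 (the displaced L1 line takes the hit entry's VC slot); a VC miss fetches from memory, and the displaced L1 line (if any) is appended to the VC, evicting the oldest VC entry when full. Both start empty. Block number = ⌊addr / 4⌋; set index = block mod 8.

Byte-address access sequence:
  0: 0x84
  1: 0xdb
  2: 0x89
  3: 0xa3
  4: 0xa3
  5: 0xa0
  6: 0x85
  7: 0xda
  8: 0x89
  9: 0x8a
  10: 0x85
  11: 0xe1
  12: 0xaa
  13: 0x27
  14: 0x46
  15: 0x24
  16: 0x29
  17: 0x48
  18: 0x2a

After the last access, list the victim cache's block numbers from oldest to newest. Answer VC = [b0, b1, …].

  [0] addr=0x84 blk=33 s=1: MISS | VC []
  [1] addr=0xdb blk=54 s=6: MISS | VC []
  [2] addr=0x89 blk=34 s=2: MISS | VC []
  [3] addr=0xa3 blk=40 s=0: MISS | VC []
  [4] addr=0xa3 blk=40 s=0: L1-HIT | VC []
  [5] addr=0xa0 blk=40 s=0: L1-HIT | VC []
  [6] addr=0x85 blk=33 s=1: L1-HIT | VC []
  [7] addr=0xda blk=54 s=6: L1-HIT | VC []
  [8] addr=0x89 blk=34 s=2: L1-HIT | VC []
  [9] addr=0x8a blk=34 s=2: L1-HIT | VC []
  [10] addr=0x85 blk=33 s=1: L1-HIT | VC []
  [11] addr=0xe1 blk=56 s=0: MISS | VC [40]
  [12] addr=0xaa blk=42 s=2: MISS | VC [40, 34]
  [13] addr=0x27 blk=9 s=1: MISS | VC [40, 34, 33]
  [14] addr=0x46 blk=17 s=1: MISS | VC [40, 34, 33, 9]
  [15] addr=0x24 blk=9 s=1: VC-HIT | VC [40, 34, 33, 17]
  [16] addr=0x29 blk=10 s=2: MISS | VC [40, 34, 33, 17, 42]
  [17] addr=0x48 blk=18 s=2: MISS | VC [34, 33, 17, 42, 10]
  [18] addr=0x2a blk=10 s=2: VC-HIT | VC [34, 33, 17, 42, 18]

VC = [34, 33, 17, 42, 18]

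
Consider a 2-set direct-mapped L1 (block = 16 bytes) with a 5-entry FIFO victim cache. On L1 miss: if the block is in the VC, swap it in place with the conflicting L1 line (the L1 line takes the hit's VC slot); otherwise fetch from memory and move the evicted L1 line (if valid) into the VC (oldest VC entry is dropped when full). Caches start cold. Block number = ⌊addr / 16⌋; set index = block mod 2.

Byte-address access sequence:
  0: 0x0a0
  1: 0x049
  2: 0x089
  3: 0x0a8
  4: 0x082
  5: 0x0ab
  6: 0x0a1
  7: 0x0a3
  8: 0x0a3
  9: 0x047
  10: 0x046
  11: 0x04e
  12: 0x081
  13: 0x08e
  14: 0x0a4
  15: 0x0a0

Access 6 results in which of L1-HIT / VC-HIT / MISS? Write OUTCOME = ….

OUTCOME = L1-HIT

0: 0xa0 (blk 10, set 0) → MISS  vc=[]
1: 0x49 (blk 4, set 0) → MISS  vc=[10]
2: 0x89 (blk 8, set 0) → MISS  vc=[10, 4]
3: 0xa8 (blk 10, set 0) → VC-HIT  vc=[8, 4]
4: 0x82 (blk 8, set 0) → VC-HIT  vc=[10, 4]
5: 0xab (blk 10, set 0) → VC-HIT  vc=[8, 4]
6: 0xa1 (blk 10, set 0) → L1-HIT  vc=[8, 4]
7: 0xa3 (blk 10, set 0) → L1-HIT  vc=[8, 4]
8: 0xa3 (blk 10, set 0) → L1-HIT  vc=[8, 4]
9: 0x47 (blk 4, set 0) → VC-HIT  vc=[8, 10]
10: 0x46 (blk 4, set 0) → L1-HIT  vc=[8, 10]
11: 0x4e (blk 4, set 0) → L1-HIT  vc=[8, 10]
12: 0x81 (blk 8, set 0) → VC-HIT  vc=[4, 10]
13: 0x8e (blk 8, set 0) → L1-HIT  vc=[4, 10]
14: 0xa4 (blk 10, set 0) → VC-HIT  vc=[4, 8]
15: 0xa0 (blk 10, set 0) → L1-HIT  vc=[4, 8]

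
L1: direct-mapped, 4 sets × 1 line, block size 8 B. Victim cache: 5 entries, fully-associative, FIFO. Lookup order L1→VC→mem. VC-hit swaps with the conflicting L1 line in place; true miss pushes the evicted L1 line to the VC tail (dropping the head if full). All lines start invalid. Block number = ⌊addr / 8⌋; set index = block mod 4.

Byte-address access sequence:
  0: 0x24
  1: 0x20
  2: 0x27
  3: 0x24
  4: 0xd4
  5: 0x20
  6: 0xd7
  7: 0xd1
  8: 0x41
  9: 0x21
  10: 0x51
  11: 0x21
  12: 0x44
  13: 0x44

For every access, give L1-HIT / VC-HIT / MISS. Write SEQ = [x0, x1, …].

#0 0x24→b4/s0 MISS; vc=[]
#1 0x20→b4/s0 L1-HIT; vc=[]
#2 0x27→b4/s0 L1-HIT; vc=[]
#3 0x24→b4/s0 L1-HIT; vc=[]
#4 0xd4→b26/s2 MISS; vc=[]
#5 0x20→b4/s0 L1-HIT; vc=[]
#6 0xd7→b26/s2 L1-HIT; vc=[]
#7 0xd1→b26/s2 L1-HIT; vc=[]
#8 0x41→b8/s0 MISS; vc=[4]
#9 0x21→b4/s0 VC-HIT; vc=[8]
#10 0x51→b10/s2 MISS; vc=[8,26]
#11 0x21→b4/s0 L1-HIT; vc=[8,26]
#12 0x44→b8/s0 VC-HIT; vc=[4,26]
#13 0x44→b8/s0 L1-HIT; vc=[4,26]

SEQ = [MISS, L1-HIT, L1-HIT, L1-HIT, MISS, L1-HIT, L1-HIT, L1-HIT, MISS, VC-HIT, MISS, L1-HIT, VC-HIT, L1-HIT]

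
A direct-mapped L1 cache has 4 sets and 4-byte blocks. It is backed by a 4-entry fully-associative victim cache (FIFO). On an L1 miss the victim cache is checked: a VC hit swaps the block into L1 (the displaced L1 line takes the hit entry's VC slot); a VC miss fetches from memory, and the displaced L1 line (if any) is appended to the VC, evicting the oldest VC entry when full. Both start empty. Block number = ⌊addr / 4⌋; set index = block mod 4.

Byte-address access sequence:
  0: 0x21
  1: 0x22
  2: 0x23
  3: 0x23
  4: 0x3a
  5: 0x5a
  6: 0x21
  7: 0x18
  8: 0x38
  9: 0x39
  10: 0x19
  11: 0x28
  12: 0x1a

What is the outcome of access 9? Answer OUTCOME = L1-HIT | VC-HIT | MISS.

#0 0x21→b8/s0 MISS; vc=[]
#1 0x22→b8/s0 L1-HIT; vc=[]
#2 0x23→b8/s0 L1-HIT; vc=[]
#3 0x23→b8/s0 L1-HIT; vc=[]
#4 0x3a→b14/s2 MISS; vc=[]
#5 0x5a→b22/s2 MISS; vc=[14]
#6 0x21→b8/s0 L1-HIT; vc=[14]
#7 0x18→b6/s2 MISS; vc=[14,22]
#8 0x38→b14/s2 VC-HIT; vc=[6,22]
#9 0x39→b14/s2 L1-HIT; vc=[6,22]
#10 0x19→b6/s2 VC-HIT; vc=[14,22]
#11 0x28→b10/s2 MISS; vc=[14,22,6]
#12 0x1a→b6/s2 VC-HIT; vc=[14,22,10]

OUTCOME = L1-HIT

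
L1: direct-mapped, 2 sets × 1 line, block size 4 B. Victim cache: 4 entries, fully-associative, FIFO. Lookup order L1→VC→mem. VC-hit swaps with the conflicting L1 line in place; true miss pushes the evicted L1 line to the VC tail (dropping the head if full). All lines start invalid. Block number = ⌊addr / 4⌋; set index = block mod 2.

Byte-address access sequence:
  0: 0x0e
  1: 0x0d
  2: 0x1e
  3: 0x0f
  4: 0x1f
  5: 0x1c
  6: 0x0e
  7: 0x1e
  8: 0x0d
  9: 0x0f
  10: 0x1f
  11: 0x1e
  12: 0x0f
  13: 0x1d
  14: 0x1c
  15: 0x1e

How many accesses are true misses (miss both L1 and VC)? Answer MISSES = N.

  [0] addr=0xe blk=3 s=1: MISS | VC []
  [1] addr=0xd blk=3 s=1: L1-HIT | VC []
  [2] addr=0x1e blk=7 s=1: MISS | VC [3]
  [3] addr=0xf blk=3 s=1: VC-HIT | VC [7]
  [4] addr=0x1f blk=7 s=1: VC-HIT | VC [3]
  [5] addr=0x1c blk=7 s=1: L1-HIT | VC [3]
  [6] addr=0xe blk=3 s=1: VC-HIT | VC [7]
  [7] addr=0x1e blk=7 s=1: VC-HIT | VC [3]
  [8] addr=0xd blk=3 s=1: VC-HIT | VC [7]
  [9] addr=0xf blk=3 s=1: L1-HIT | VC [7]
  [10] addr=0x1f blk=7 s=1: VC-HIT | VC [3]
  [11] addr=0x1e blk=7 s=1: L1-HIT | VC [3]
  [12] addr=0xf blk=3 s=1: VC-HIT | VC [7]
  [13] addr=0x1d blk=7 s=1: VC-HIT | VC [3]
  [14] addr=0x1c blk=7 s=1: L1-HIT | VC [3]
  [15] addr=0x1e blk=7 s=1: L1-HIT | VC [3]

MISSES = 2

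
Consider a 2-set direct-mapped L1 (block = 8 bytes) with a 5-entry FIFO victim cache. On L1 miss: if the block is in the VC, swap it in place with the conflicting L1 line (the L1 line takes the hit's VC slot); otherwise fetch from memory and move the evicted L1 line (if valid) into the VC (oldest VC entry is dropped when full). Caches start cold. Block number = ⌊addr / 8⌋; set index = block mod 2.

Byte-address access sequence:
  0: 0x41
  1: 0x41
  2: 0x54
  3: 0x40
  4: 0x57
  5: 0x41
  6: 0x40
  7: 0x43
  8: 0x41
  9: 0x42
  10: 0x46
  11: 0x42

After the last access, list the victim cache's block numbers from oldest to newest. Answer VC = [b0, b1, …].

VC = [10]

#0 0x41→b8/s0 MISS; vc=[]
#1 0x41→b8/s0 L1-HIT; vc=[]
#2 0x54→b10/s0 MISS; vc=[8]
#3 0x40→b8/s0 VC-HIT; vc=[10]
#4 0x57→b10/s0 VC-HIT; vc=[8]
#5 0x41→b8/s0 VC-HIT; vc=[10]
#6 0x40→b8/s0 L1-HIT; vc=[10]
#7 0x43→b8/s0 L1-HIT; vc=[10]
#8 0x41→b8/s0 L1-HIT; vc=[10]
#9 0x42→b8/s0 L1-HIT; vc=[10]
#10 0x46→b8/s0 L1-HIT; vc=[10]
#11 0x42→b8/s0 L1-HIT; vc=[10]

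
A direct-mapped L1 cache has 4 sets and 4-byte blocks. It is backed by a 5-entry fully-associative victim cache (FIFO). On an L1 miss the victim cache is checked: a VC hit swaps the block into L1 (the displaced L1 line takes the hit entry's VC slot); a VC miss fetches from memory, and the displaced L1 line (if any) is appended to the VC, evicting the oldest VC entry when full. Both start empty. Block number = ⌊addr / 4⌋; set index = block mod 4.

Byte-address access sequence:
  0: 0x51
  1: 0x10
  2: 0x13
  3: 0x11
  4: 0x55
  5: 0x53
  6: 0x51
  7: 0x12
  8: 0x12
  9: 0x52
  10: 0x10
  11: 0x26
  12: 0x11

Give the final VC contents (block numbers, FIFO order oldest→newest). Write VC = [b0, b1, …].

VC = [20, 21]

#0 0x51→b20/s0 MISS; vc=[]
#1 0x10→b4/s0 MISS; vc=[20]
#2 0x13→b4/s0 L1-HIT; vc=[20]
#3 0x11→b4/s0 L1-HIT; vc=[20]
#4 0x55→b21/s1 MISS; vc=[20]
#5 0x53→b20/s0 VC-HIT; vc=[4]
#6 0x51→b20/s0 L1-HIT; vc=[4]
#7 0x12→b4/s0 VC-HIT; vc=[20]
#8 0x12→b4/s0 L1-HIT; vc=[20]
#9 0x52→b20/s0 VC-HIT; vc=[4]
#10 0x10→b4/s0 VC-HIT; vc=[20]
#11 0x26→b9/s1 MISS; vc=[20,21]
#12 0x11→b4/s0 L1-HIT; vc=[20,21]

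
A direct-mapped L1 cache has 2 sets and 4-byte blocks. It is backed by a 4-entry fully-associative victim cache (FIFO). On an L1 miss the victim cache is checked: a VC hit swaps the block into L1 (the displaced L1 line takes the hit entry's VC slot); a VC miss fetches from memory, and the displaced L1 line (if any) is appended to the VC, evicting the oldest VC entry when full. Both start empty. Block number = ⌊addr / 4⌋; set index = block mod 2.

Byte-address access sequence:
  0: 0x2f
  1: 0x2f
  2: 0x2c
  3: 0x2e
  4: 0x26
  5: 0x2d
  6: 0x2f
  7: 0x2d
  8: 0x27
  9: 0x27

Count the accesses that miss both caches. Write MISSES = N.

MISSES = 2

  [0] addr=0x2f blk=11 s=1: MISS | VC []
  [1] addr=0x2f blk=11 s=1: L1-HIT | VC []
  [2] addr=0x2c blk=11 s=1: L1-HIT | VC []
  [3] addr=0x2e blk=11 s=1: L1-HIT | VC []
  [4] addr=0x26 blk=9 s=1: MISS | VC [11]
  [5] addr=0x2d blk=11 s=1: VC-HIT | VC [9]
  [6] addr=0x2f blk=11 s=1: L1-HIT | VC [9]
  [7] addr=0x2d blk=11 s=1: L1-HIT | VC [9]
  [8] addr=0x27 blk=9 s=1: VC-HIT | VC [11]
  [9] addr=0x27 blk=9 s=1: L1-HIT | VC [11]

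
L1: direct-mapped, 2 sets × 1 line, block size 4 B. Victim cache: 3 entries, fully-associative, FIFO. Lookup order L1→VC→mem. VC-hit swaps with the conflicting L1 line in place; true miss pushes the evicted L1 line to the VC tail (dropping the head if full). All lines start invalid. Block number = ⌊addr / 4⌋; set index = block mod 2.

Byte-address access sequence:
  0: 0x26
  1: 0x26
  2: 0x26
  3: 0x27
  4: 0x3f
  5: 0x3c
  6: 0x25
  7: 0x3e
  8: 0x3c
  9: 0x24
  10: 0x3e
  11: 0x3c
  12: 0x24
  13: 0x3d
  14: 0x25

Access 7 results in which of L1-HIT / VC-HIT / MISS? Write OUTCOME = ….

OUTCOME = VC-HIT

  [0] addr=0x26 blk=9 s=1: MISS | VC []
  [1] addr=0x26 blk=9 s=1: L1-HIT | VC []
  [2] addr=0x26 blk=9 s=1: L1-HIT | VC []
  [3] addr=0x27 blk=9 s=1: L1-HIT | VC []
  [4] addr=0x3f blk=15 s=1: MISS | VC [9]
  [5] addr=0x3c blk=15 s=1: L1-HIT | VC [9]
  [6] addr=0x25 blk=9 s=1: VC-HIT | VC [15]
  [7] addr=0x3e blk=15 s=1: VC-HIT | VC [9]
  [8] addr=0x3c blk=15 s=1: L1-HIT | VC [9]
  [9] addr=0x24 blk=9 s=1: VC-HIT | VC [15]
  [10] addr=0x3e blk=15 s=1: VC-HIT | VC [9]
  [11] addr=0x3c blk=15 s=1: L1-HIT | VC [9]
  [12] addr=0x24 blk=9 s=1: VC-HIT | VC [15]
  [13] addr=0x3d blk=15 s=1: VC-HIT | VC [9]
  [14] addr=0x25 blk=9 s=1: VC-HIT | VC [15]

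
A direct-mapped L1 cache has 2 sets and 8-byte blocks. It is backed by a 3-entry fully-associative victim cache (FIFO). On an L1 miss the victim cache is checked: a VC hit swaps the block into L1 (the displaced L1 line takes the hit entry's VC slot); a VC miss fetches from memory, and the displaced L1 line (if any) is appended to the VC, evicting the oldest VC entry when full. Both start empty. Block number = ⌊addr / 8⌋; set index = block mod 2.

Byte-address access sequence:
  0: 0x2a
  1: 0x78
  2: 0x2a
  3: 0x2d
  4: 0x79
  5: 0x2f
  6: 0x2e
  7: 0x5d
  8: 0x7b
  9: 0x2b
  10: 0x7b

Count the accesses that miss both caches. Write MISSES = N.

MISSES = 3

0: 0x2a (blk 5, set 1) → MISS  vc=[]
1: 0x78 (blk 15, set 1) → MISS  vc=[5]
2: 0x2a (blk 5, set 1) → VC-HIT  vc=[15]
3: 0x2d (blk 5, set 1) → L1-HIT  vc=[15]
4: 0x79 (blk 15, set 1) → VC-HIT  vc=[5]
5: 0x2f (blk 5, set 1) → VC-HIT  vc=[15]
6: 0x2e (blk 5, set 1) → L1-HIT  vc=[15]
7: 0x5d (blk 11, set 1) → MISS  vc=[15, 5]
8: 0x7b (blk 15, set 1) → VC-HIT  vc=[11, 5]
9: 0x2b (blk 5, set 1) → VC-HIT  vc=[11, 15]
10: 0x7b (blk 15, set 1) → VC-HIT  vc=[11, 5]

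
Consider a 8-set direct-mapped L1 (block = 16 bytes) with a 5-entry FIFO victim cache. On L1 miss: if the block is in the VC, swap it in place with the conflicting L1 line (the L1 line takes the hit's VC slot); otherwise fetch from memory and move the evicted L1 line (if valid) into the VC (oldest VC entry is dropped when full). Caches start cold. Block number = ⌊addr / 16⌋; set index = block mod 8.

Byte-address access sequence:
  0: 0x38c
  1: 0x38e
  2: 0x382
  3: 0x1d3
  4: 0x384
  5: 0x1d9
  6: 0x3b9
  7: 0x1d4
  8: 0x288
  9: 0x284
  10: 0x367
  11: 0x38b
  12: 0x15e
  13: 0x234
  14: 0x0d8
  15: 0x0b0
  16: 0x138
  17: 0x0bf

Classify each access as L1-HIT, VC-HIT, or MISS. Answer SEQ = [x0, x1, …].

0: 0x38c (blk 56, set 0) → MISS  vc=[]
1: 0x38e (blk 56, set 0) → L1-HIT  vc=[]
2: 0x382 (blk 56, set 0) → L1-HIT  vc=[]
3: 0x1d3 (blk 29, set 5) → MISS  vc=[]
4: 0x384 (blk 56, set 0) → L1-HIT  vc=[]
5: 0x1d9 (blk 29, set 5) → L1-HIT  vc=[]
6: 0x3b9 (blk 59, set 3) → MISS  vc=[]
7: 0x1d4 (blk 29, set 5) → L1-HIT  vc=[]
8: 0x288 (blk 40, set 0) → MISS  vc=[56]
9: 0x284 (blk 40, set 0) → L1-HIT  vc=[56]
10: 0x367 (blk 54, set 6) → MISS  vc=[56]
11: 0x38b (blk 56, set 0) → VC-HIT  vc=[40]
12: 0x15e (blk 21, set 5) → MISS  vc=[40, 29]
13: 0x234 (blk 35, set 3) → MISS  vc=[40, 29, 59]
14: 0xd8 (blk 13, set 5) → MISS  vc=[40, 29, 59, 21]
15: 0xb0 (blk 11, set 3) → MISS  vc=[40, 29, 59, 21, 35]
16: 0x138 (blk 19, set 3) → MISS  vc=[29, 59, 21, 35, 11]
17: 0xbf (blk 11, set 3) → VC-HIT  vc=[29, 59, 21, 35, 19]

SEQ = [MISS, L1-HIT, L1-HIT, MISS, L1-HIT, L1-HIT, MISS, L1-HIT, MISS, L1-HIT, MISS, VC-HIT, MISS, MISS, MISS, MISS, MISS, VC-HIT]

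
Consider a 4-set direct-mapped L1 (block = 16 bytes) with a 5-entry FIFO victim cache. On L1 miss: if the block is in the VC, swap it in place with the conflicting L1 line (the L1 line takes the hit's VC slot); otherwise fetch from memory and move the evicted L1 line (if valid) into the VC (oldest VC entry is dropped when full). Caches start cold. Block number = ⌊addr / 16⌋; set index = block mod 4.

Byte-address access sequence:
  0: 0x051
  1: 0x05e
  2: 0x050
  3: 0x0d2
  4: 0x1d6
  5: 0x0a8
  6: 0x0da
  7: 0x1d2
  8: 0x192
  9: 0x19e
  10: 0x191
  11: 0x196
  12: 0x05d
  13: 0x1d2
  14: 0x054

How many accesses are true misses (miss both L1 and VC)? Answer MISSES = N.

MISSES = 5

0: 0x51 (blk 5, set 1) → MISS  vc=[]
1: 0x5e (blk 5, set 1) → L1-HIT  vc=[]
2: 0x50 (blk 5, set 1) → L1-HIT  vc=[]
3: 0xd2 (blk 13, set 1) → MISS  vc=[5]
4: 0x1d6 (blk 29, set 1) → MISS  vc=[5, 13]
5: 0xa8 (blk 10, set 2) → MISS  vc=[5, 13]
6: 0xda (blk 13, set 1) → VC-HIT  vc=[5, 29]
7: 0x1d2 (blk 29, set 1) → VC-HIT  vc=[5, 13]
8: 0x192 (blk 25, set 1) → MISS  vc=[5, 13, 29]
9: 0x19e (blk 25, set 1) → L1-HIT  vc=[5, 13, 29]
10: 0x191 (blk 25, set 1) → L1-HIT  vc=[5, 13, 29]
11: 0x196 (blk 25, set 1) → L1-HIT  vc=[5, 13, 29]
12: 0x5d (blk 5, set 1) → VC-HIT  vc=[25, 13, 29]
13: 0x1d2 (blk 29, set 1) → VC-HIT  vc=[25, 13, 5]
14: 0x54 (blk 5, set 1) → VC-HIT  vc=[25, 13, 29]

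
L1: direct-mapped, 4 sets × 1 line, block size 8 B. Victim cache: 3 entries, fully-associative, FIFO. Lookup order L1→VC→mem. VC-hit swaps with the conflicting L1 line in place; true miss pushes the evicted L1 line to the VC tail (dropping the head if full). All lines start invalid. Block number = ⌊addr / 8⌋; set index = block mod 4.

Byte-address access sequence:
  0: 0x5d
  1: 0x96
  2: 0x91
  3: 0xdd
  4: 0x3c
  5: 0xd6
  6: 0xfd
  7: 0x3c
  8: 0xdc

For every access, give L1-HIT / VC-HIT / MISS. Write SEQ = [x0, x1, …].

SEQ = [MISS, MISS, L1-HIT, MISS, MISS, MISS, MISS, VC-HIT, VC-HIT]

#0 0x5d→b11/s3 MISS; vc=[]
#1 0x96→b18/s2 MISS; vc=[]
#2 0x91→b18/s2 L1-HIT; vc=[]
#3 0xdd→b27/s3 MISS; vc=[11]
#4 0x3c→b7/s3 MISS; vc=[11,27]
#5 0xd6→b26/s2 MISS; vc=[11,27,18]
#6 0xfd→b31/s3 MISS; vc=[27,18,7]
#7 0x3c→b7/s3 VC-HIT; vc=[27,18,31]
#8 0xdc→b27/s3 VC-HIT; vc=[7,18,31]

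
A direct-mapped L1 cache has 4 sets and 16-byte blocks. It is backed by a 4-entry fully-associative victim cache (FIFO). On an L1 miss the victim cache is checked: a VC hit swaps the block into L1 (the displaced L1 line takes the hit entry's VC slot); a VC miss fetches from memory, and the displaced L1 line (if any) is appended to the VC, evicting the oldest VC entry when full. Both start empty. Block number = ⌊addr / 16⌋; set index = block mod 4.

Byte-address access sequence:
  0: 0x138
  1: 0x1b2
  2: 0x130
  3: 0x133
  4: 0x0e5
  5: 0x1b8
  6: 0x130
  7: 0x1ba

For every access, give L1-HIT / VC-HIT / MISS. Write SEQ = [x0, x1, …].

SEQ = [MISS, MISS, VC-HIT, L1-HIT, MISS, VC-HIT, VC-HIT, VC-HIT]

0: 0x138 (blk 19, set 3) → MISS  vc=[]
1: 0x1b2 (blk 27, set 3) → MISS  vc=[19]
2: 0x130 (blk 19, set 3) → VC-HIT  vc=[27]
3: 0x133 (blk 19, set 3) → L1-HIT  vc=[27]
4: 0xe5 (blk 14, set 2) → MISS  vc=[27]
5: 0x1b8 (blk 27, set 3) → VC-HIT  vc=[19]
6: 0x130 (blk 19, set 3) → VC-HIT  vc=[27]
7: 0x1ba (blk 27, set 3) → VC-HIT  vc=[19]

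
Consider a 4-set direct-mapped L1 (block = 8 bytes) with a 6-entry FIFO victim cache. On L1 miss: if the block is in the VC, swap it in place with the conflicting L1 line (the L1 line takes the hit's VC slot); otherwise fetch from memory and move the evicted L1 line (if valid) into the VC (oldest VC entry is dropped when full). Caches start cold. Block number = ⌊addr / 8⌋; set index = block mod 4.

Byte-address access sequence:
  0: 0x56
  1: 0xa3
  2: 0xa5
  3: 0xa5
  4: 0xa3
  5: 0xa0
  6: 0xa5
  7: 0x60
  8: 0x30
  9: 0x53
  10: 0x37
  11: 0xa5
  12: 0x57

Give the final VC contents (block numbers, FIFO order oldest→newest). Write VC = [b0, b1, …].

#0 0x56→b10/s2 MISS; vc=[]
#1 0xa3→b20/s0 MISS; vc=[]
#2 0xa5→b20/s0 L1-HIT; vc=[]
#3 0xa5→b20/s0 L1-HIT; vc=[]
#4 0xa3→b20/s0 L1-HIT; vc=[]
#5 0xa0→b20/s0 L1-HIT; vc=[]
#6 0xa5→b20/s0 L1-HIT; vc=[]
#7 0x60→b12/s0 MISS; vc=[20]
#8 0x30→b6/s2 MISS; vc=[20,10]
#9 0x53→b10/s2 VC-HIT; vc=[20,6]
#10 0x37→b6/s2 VC-HIT; vc=[20,10]
#11 0xa5→b20/s0 VC-HIT; vc=[12,10]
#12 0x57→b10/s2 VC-HIT; vc=[12,6]

VC = [12, 6]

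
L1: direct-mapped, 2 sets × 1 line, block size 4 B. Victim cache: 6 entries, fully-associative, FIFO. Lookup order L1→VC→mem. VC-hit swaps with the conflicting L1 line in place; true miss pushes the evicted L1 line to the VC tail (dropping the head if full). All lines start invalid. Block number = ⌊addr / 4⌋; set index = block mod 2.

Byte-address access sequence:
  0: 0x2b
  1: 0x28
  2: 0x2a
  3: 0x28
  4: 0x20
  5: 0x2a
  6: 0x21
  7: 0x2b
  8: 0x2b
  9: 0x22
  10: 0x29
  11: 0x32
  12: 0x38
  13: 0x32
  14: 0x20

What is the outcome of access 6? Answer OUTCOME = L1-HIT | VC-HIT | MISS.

OUTCOME = VC-HIT

0: 0x2b (blk 10, set 0) → MISS  vc=[]
1: 0x28 (blk 10, set 0) → L1-HIT  vc=[]
2: 0x2a (blk 10, set 0) → L1-HIT  vc=[]
3: 0x28 (blk 10, set 0) → L1-HIT  vc=[]
4: 0x20 (blk 8, set 0) → MISS  vc=[10]
5: 0x2a (blk 10, set 0) → VC-HIT  vc=[8]
6: 0x21 (blk 8, set 0) → VC-HIT  vc=[10]
7: 0x2b (blk 10, set 0) → VC-HIT  vc=[8]
8: 0x2b (blk 10, set 0) → L1-HIT  vc=[8]
9: 0x22 (blk 8, set 0) → VC-HIT  vc=[10]
10: 0x29 (blk 10, set 0) → VC-HIT  vc=[8]
11: 0x32 (blk 12, set 0) → MISS  vc=[8, 10]
12: 0x38 (blk 14, set 0) → MISS  vc=[8, 10, 12]
13: 0x32 (blk 12, set 0) → VC-HIT  vc=[8, 10, 14]
14: 0x20 (blk 8, set 0) → VC-HIT  vc=[12, 10, 14]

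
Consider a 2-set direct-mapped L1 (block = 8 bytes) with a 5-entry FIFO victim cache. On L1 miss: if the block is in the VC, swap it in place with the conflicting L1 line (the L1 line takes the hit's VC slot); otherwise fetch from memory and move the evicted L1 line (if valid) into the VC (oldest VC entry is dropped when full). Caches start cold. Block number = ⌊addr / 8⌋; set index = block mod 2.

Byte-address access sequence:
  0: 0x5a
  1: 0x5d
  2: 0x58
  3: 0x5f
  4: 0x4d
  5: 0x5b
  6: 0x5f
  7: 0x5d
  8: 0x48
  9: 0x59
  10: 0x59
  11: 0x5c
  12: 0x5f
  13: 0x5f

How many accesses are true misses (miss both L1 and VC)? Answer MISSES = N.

  [0] addr=0x5a blk=11 s=1: MISS | VC []
  [1] addr=0x5d blk=11 s=1: L1-HIT | VC []
  [2] addr=0x58 blk=11 s=1: L1-HIT | VC []
  [3] addr=0x5f blk=11 s=1: L1-HIT | VC []
  [4] addr=0x4d blk=9 s=1: MISS | VC [11]
  [5] addr=0x5b blk=11 s=1: VC-HIT | VC [9]
  [6] addr=0x5f blk=11 s=1: L1-HIT | VC [9]
  [7] addr=0x5d blk=11 s=1: L1-HIT | VC [9]
  [8] addr=0x48 blk=9 s=1: VC-HIT | VC [11]
  [9] addr=0x59 blk=11 s=1: VC-HIT | VC [9]
  [10] addr=0x59 blk=11 s=1: L1-HIT | VC [9]
  [11] addr=0x5c blk=11 s=1: L1-HIT | VC [9]
  [12] addr=0x5f blk=11 s=1: L1-HIT | VC [9]
  [13] addr=0x5f blk=11 s=1: L1-HIT | VC [9]

MISSES = 2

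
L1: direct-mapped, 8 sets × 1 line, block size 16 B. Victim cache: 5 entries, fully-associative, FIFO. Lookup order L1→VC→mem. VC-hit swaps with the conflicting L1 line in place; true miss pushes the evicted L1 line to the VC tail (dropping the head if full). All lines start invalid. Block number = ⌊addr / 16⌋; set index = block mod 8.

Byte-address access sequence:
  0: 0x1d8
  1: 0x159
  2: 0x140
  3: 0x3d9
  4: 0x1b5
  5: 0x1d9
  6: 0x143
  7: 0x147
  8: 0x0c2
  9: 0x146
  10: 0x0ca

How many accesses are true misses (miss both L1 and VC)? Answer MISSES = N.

MISSES = 6

#0 0x1d8→b29/s5 MISS; vc=[]
#1 0x159→b21/s5 MISS; vc=[29]
#2 0x140→b20/s4 MISS; vc=[29]
#3 0x3d9→b61/s5 MISS; vc=[29,21]
#4 0x1b5→b27/s3 MISS; vc=[29,21]
#5 0x1d9→b29/s5 VC-HIT; vc=[61,21]
#6 0x143→b20/s4 L1-HIT; vc=[61,21]
#7 0x147→b20/s4 L1-HIT; vc=[61,21]
#8 0xc2→b12/s4 MISS; vc=[61,21,20]
#9 0x146→b20/s4 VC-HIT; vc=[61,21,12]
#10 0xca→b12/s4 VC-HIT; vc=[61,21,20]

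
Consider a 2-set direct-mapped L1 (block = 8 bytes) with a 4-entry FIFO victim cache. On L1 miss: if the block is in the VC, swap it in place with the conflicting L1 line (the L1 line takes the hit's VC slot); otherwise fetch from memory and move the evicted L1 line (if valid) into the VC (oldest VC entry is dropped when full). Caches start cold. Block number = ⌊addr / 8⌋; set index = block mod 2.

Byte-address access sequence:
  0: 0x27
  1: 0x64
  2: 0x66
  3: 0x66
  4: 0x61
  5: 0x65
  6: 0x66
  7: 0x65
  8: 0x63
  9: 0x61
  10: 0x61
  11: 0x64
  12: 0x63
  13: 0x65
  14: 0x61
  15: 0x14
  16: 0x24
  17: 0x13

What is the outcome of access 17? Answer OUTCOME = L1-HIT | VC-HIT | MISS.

  [0] addr=0x27 blk=4 s=0: MISS | VC []
  [1] addr=0x64 blk=12 s=0: MISS | VC [4]
  [2] addr=0x66 blk=12 s=0: L1-HIT | VC [4]
  [3] addr=0x66 blk=12 s=0: L1-HIT | VC [4]
  [4] addr=0x61 blk=12 s=0: L1-HIT | VC [4]
  [5] addr=0x65 blk=12 s=0: L1-HIT | VC [4]
  [6] addr=0x66 blk=12 s=0: L1-HIT | VC [4]
  [7] addr=0x65 blk=12 s=0: L1-HIT | VC [4]
  [8] addr=0x63 blk=12 s=0: L1-HIT | VC [4]
  [9] addr=0x61 blk=12 s=0: L1-HIT | VC [4]
  [10] addr=0x61 blk=12 s=0: L1-HIT | VC [4]
  [11] addr=0x64 blk=12 s=0: L1-HIT | VC [4]
  [12] addr=0x63 blk=12 s=0: L1-HIT | VC [4]
  [13] addr=0x65 blk=12 s=0: L1-HIT | VC [4]
  [14] addr=0x61 blk=12 s=0: L1-HIT | VC [4]
  [15] addr=0x14 blk=2 s=0: MISS | VC [4, 12]
  [16] addr=0x24 blk=4 s=0: VC-HIT | VC [2, 12]
  [17] addr=0x13 blk=2 s=0: VC-HIT | VC [4, 12]

OUTCOME = VC-HIT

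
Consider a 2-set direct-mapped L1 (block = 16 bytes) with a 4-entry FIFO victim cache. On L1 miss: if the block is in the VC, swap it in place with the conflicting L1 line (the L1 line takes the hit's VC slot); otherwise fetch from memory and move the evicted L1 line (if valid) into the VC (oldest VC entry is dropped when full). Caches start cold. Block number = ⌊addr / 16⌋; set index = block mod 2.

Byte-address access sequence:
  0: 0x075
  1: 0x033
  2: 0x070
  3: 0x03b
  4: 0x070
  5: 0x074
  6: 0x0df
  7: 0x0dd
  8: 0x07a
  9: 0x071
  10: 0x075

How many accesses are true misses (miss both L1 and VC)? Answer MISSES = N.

0: 0x75 (blk 7, set 1) → MISS  vc=[]
1: 0x33 (blk 3, set 1) → MISS  vc=[7]
2: 0x70 (blk 7, set 1) → VC-HIT  vc=[3]
3: 0x3b (blk 3, set 1) → VC-HIT  vc=[7]
4: 0x70 (blk 7, set 1) → VC-HIT  vc=[3]
5: 0x74 (blk 7, set 1) → L1-HIT  vc=[3]
6: 0xdf (blk 13, set 1) → MISS  vc=[3, 7]
7: 0xdd (blk 13, set 1) → L1-HIT  vc=[3, 7]
8: 0x7a (blk 7, set 1) → VC-HIT  vc=[3, 13]
9: 0x71 (blk 7, set 1) → L1-HIT  vc=[3, 13]
10: 0x75 (blk 7, set 1) → L1-HIT  vc=[3, 13]

MISSES = 3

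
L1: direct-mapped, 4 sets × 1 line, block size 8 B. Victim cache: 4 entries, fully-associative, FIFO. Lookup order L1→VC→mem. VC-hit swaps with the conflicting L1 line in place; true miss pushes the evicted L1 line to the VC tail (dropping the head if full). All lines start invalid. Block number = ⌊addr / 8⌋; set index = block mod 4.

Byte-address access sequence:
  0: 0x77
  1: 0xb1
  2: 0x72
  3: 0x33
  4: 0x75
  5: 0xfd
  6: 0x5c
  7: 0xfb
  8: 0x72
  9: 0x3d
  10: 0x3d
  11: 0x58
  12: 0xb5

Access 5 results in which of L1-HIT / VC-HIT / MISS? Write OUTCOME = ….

#0 0x77→b14/s2 MISS; vc=[]
#1 0xb1→b22/s2 MISS; vc=[14]
#2 0x72→b14/s2 VC-HIT; vc=[22]
#3 0x33→b6/s2 MISS; vc=[22,14]
#4 0x75→b14/s2 VC-HIT; vc=[22,6]
#5 0xfd→b31/s3 MISS; vc=[22,6]
#6 0x5c→b11/s3 MISS; vc=[22,6,31]
#7 0xfb→b31/s3 VC-HIT; vc=[22,6,11]
#8 0x72→b14/s2 L1-HIT; vc=[22,6,11]
#9 0x3d→b7/s3 MISS; vc=[22,6,11,31]
#10 0x3d→b7/s3 L1-HIT; vc=[22,6,11,31]
#11 0x58→b11/s3 VC-HIT; vc=[22,6,7,31]
#12 0xb5→b22/s2 VC-HIT; vc=[14,6,7,31]

OUTCOME = MISS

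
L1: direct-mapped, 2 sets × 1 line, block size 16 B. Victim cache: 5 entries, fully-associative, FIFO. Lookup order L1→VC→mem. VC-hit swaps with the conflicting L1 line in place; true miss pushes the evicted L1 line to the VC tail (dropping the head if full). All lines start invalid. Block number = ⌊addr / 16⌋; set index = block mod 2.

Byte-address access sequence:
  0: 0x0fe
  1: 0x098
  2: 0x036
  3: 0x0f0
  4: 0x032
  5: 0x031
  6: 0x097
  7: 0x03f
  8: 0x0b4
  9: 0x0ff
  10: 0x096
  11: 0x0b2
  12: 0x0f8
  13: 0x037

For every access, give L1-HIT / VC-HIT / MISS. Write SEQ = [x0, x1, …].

#0 0xfe→b15/s1 MISS; vc=[]
#1 0x98→b9/s1 MISS; vc=[15]
#2 0x36→b3/s1 MISS; vc=[15,9]
#3 0xf0→b15/s1 VC-HIT; vc=[3,9]
#4 0x32→b3/s1 VC-HIT; vc=[15,9]
#5 0x31→b3/s1 L1-HIT; vc=[15,9]
#6 0x97→b9/s1 VC-HIT; vc=[15,3]
#7 0x3f→b3/s1 VC-HIT; vc=[15,9]
#8 0xb4→b11/s1 MISS; vc=[15,9,3]
#9 0xff→b15/s1 VC-HIT; vc=[11,9,3]
#10 0x96→b9/s1 VC-HIT; vc=[11,15,3]
#11 0xb2→b11/s1 VC-HIT; vc=[9,15,3]
#12 0xf8→b15/s1 VC-HIT; vc=[9,11,3]
#13 0x37→b3/s1 VC-HIT; vc=[9,11,15]

SEQ = [MISS, MISS, MISS, VC-HIT, VC-HIT, L1-HIT, VC-HIT, VC-HIT, MISS, VC-HIT, VC-HIT, VC-HIT, VC-HIT, VC-HIT]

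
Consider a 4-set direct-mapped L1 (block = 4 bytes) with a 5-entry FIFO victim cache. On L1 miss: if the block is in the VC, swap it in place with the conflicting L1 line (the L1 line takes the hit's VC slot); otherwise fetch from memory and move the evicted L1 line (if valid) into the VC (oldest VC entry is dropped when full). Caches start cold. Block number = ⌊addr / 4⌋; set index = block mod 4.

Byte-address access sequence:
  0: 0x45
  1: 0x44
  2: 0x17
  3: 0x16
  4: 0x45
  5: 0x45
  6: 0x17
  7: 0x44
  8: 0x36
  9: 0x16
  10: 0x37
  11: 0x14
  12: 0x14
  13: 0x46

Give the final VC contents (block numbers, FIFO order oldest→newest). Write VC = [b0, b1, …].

VC = [13, 5]

0: 0x45 (blk 17, set 1) → MISS  vc=[]
1: 0x44 (blk 17, set 1) → L1-HIT  vc=[]
2: 0x17 (blk 5, set 1) → MISS  vc=[17]
3: 0x16 (blk 5, set 1) → L1-HIT  vc=[17]
4: 0x45 (blk 17, set 1) → VC-HIT  vc=[5]
5: 0x45 (blk 17, set 1) → L1-HIT  vc=[5]
6: 0x17 (blk 5, set 1) → VC-HIT  vc=[17]
7: 0x44 (blk 17, set 1) → VC-HIT  vc=[5]
8: 0x36 (blk 13, set 1) → MISS  vc=[5, 17]
9: 0x16 (blk 5, set 1) → VC-HIT  vc=[13, 17]
10: 0x37 (blk 13, set 1) → VC-HIT  vc=[5, 17]
11: 0x14 (blk 5, set 1) → VC-HIT  vc=[13, 17]
12: 0x14 (blk 5, set 1) → L1-HIT  vc=[13, 17]
13: 0x46 (blk 17, set 1) → VC-HIT  vc=[13, 5]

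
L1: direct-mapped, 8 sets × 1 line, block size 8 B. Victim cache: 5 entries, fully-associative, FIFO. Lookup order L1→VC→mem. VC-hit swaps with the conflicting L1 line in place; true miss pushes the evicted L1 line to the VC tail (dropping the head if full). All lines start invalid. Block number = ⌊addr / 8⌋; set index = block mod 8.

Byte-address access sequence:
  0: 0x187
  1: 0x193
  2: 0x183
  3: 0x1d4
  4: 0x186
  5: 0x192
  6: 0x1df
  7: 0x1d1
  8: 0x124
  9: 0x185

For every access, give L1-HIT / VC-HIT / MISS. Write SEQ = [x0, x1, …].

  [0] addr=0x187 blk=48 s=0: MISS | VC []
  [1] addr=0x193 blk=50 s=2: MISS | VC []
  [2] addr=0x183 blk=48 s=0: L1-HIT | VC []
  [3] addr=0x1d4 blk=58 s=2: MISS | VC [50]
  [4] addr=0x186 blk=48 s=0: L1-HIT | VC [50]
  [5] addr=0x192 blk=50 s=2: VC-HIT | VC [58]
  [6] addr=0x1df blk=59 s=3: MISS | VC [58]
  [7] addr=0x1d1 blk=58 s=2: VC-HIT | VC [50]
  [8] addr=0x124 blk=36 s=4: MISS | VC [50]
  [9] addr=0x185 blk=48 s=0: L1-HIT | VC [50]

SEQ = [MISS, MISS, L1-HIT, MISS, L1-HIT, VC-HIT, MISS, VC-HIT, MISS, L1-HIT]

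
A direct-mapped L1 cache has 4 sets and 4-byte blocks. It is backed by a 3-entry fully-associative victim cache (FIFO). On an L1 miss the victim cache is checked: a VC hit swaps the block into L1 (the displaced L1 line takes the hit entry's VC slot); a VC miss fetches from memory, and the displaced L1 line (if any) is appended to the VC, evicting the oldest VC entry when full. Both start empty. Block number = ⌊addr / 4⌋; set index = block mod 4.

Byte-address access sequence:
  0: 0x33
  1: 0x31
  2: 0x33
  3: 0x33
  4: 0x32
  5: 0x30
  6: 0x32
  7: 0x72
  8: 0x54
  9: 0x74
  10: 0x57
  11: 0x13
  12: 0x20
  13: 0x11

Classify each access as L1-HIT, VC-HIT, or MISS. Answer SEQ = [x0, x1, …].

SEQ = [MISS, L1-HIT, L1-HIT, L1-HIT, L1-HIT, L1-HIT, L1-HIT, MISS, MISS, MISS, VC-HIT, MISS, MISS, VC-HIT]

#0 0x33→b12/s0 MISS; vc=[]
#1 0x31→b12/s0 L1-HIT; vc=[]
#2 0x33→b12/s0 L1-HIT; vc=[]
#3 0x33→b12/s0 L1-HIT; vc=[]
#4 0x32→b12/s0 L1-HIT; vc=[]
#5 0x30→b12/s0 L1-HIT; vc=[]
#6 0x32→b12/s0 L1-HIT; vc=[]
#7 0x72→b28/s0 MISS; vc=[12]
#8 0x54→b21/s1 MISS; vc=[12]
#9 0x74→b29/s1 MISS; vc=[12,21]
#10 0x57→b21/s1 VC-HIT; vc=[12,29]
#11 0x13→b4/s0 MISS; vc=[12,29,28]
#12 0x20→b8/s0 MISS; vc=[29,28,4]
#13 0x11→b4/s0 VC-HIT; vc=[29,28,8]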